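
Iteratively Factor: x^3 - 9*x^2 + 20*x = (x - 4)*(x^2 - 5*x) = x*(x - 4)*(x - 5)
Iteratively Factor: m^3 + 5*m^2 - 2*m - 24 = (m + 3)*(m^2 + 2*m - 8) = (m + 3)*(m + 4)*(m - 2)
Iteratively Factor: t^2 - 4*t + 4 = (t - 2)*(t - 2)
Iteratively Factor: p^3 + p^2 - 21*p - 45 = (p - 5)*(p^2 + 6*p + 9) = (p - 5)*(p + 3)*(p + 3)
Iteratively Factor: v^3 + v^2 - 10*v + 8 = (v - 2)*(v^2 + 3*v - 4) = (v - 2)*(v - 1)*(v + 4)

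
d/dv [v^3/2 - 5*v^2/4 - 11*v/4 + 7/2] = 3*v^2/2 - 5*v/2 - 11/4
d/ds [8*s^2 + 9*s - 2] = 16*s + 9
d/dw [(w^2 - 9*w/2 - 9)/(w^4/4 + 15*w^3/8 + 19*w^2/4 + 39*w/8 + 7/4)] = 8*(-4*w^4 + 16*w^3 + 191*w^2 + 424*w + 288)/(4*w^7 + 56*w^6 + 321*w^5 + 975*w^4 + 1695*w^3 + 1689*w^2 + 896*w + 196)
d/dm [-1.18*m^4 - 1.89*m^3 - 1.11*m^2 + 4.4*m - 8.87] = -4.72*m^3 - 5.67*m^2 - 2.22*m + 4.4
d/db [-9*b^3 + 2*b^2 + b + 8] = -27*b^2 + 4*b + 1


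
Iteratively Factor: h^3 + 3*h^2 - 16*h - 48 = (h - 4)*(h^2 + 7*h + 12) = (h - 4)*(h + 4)*(h + 3)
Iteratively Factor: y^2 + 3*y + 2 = (y + 1)*(y + 2)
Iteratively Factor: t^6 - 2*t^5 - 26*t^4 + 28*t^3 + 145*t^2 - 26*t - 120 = (t + 1)*(t^5 - 3*t^4 - 23*t^3 + 51*t^2 + 94*t - 120) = (t - 1)*(t + 1)*(t^4 - 2*t^3 - 25*t^2 + 26*t + 120) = (t - 1)*(t + 1)*(t + 2)*(t^3 - 4*t^2 - 17*t + 60) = (t - 1)*(t + 1)*(t + 2)*(t + 4)*(t^2 - 8*t + 15) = (t - 3)*(t - 1)*(t + 1)*(t + 2)*(t + 4)*(t - 5)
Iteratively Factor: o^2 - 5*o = (o)*(o - 5)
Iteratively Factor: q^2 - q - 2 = (q + 1)*(q - 2)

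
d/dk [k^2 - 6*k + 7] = 2*k - 6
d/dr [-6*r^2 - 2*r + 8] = -12*r - 2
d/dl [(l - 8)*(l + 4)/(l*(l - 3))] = (l^2 + 64*l - 96)/(l^2*(l^2 - 6*l + 9))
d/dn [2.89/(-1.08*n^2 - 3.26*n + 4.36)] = (6.2424*n + 9.4214)/(1.08*n^2 + 3.26*n - 4.36)^2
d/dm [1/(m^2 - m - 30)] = (1 - 2*m)/(-m^2 + m + 30)^2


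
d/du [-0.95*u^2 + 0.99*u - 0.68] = 0.99 - 1.9*u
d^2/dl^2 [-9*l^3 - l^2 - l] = -54*l - 2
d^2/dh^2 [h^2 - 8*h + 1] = 2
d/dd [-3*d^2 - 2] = -6*d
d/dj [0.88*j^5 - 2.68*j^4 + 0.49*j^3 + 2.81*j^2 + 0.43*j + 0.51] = 4.4*j^4 - 10.72*j^3 + 1.47*j^2 + 5.62*j + 0.43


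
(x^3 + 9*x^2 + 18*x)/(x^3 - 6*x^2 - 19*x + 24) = x*(x + 6)/(x^2 - 9*x + 8)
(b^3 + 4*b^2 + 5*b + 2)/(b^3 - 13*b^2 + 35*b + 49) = (b^2 + 3*b + 2)/(b^2 - 14*b + 49)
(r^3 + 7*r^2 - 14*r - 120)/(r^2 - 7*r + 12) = (r^2 + 11*r + 30)/(r - 3)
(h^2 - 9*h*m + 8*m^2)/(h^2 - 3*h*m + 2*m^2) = (h - 8*m)/(h - 2*m)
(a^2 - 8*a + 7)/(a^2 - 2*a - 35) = (a - 1)/(a + 5)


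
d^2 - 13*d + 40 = (d - 8)*(d - 5)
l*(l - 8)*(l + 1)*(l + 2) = l^4 - 5*l^3 - 22*l^2 - 16*l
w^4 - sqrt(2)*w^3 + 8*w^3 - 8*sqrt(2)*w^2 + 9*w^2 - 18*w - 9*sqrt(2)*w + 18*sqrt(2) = (w - 1)*(w + 3)*(w + 6)*(w - sqrt(2))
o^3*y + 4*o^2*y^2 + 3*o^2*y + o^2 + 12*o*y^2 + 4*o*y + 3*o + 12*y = (o + 3)*(o + 4*y)*(o*y + 1)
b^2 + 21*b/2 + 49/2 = (b + 7/2)*(b + 7)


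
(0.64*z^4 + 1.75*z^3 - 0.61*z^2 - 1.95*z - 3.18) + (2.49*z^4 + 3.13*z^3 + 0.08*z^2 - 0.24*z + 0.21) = 3.13*z^4 + 4.88*z^3 - 0.53*z^2 - 2.19*z - 2.97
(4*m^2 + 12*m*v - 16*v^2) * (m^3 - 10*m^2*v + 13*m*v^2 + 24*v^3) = 4*m^5 - 28*m^4*v - 84*m^3*v^2 + 412*m^2*v^3 + 80*m*v^4 - 384*v^5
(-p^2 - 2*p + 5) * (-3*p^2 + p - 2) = 3*p^4 + 5*p^3 - 15*p^2 + 9*p - 10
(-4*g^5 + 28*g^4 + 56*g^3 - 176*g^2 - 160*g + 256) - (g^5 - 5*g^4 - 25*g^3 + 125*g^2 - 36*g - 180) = -5*g^5 + 33*g^4 + 81*g^3 - 301*g^2 - 124*g + 436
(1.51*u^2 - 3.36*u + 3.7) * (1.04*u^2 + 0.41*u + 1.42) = 1.5704*u^4 - 2.8753*u^3 + 4.6146*u^2 - 3.2542*u + 5.254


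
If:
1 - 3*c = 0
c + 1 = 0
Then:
No Solution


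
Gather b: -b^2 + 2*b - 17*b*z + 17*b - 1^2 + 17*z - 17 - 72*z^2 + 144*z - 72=-b^2 + b*(19 - 17*z) - 72*z^2 + 161*z - 90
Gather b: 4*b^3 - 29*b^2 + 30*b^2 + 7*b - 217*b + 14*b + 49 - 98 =4*b^3 + b^2 - 196*b - 49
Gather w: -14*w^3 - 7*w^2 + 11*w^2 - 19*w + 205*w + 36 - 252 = -14*w^3 + 4*w^2 + 186*w - 216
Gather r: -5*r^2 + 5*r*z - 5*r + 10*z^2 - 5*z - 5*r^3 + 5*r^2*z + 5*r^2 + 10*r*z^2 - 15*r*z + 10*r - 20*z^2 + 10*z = -5*r^3 + 5*r^2*z + r*(10*z^2 - 10*z + 5) - 10*z^2 + 5*z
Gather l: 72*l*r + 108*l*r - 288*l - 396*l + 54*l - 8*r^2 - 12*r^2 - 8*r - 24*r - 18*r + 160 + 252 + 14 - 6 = l*(180*r - 630) - 20*r^2 - 50*r + 420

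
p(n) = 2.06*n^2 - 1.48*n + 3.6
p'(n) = 4.12*n - 1.48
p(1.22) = 4.86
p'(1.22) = 3.55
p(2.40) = 11.91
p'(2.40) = 8.41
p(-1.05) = 7.43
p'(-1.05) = -5.81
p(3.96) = 30.04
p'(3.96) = 14.84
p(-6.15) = 90.62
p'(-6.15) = -26.82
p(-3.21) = 29.58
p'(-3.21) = -14.71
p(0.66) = 3.52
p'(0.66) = 1.24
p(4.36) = 36.31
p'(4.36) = 16.48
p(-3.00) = 26.58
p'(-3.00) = -13.84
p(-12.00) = 318.00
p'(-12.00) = -50.92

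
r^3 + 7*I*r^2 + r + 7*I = (r - I)*(r + I)*(r + 7*I)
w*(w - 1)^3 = w^4 - 3*w^3 + 3*w^2 - w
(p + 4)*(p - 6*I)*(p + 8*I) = p^3 + 4*p^2 + 2*I*p^2 + 48*p + 8*I*p + 192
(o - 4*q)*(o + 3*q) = o^2 - o*q - 12*q^2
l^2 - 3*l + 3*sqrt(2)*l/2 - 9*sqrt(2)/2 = (l - 3)*(l + 3*sqrt(2)/2)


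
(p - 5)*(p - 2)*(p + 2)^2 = p^4 - 3*p^3 - 14*p^2 + 12*p + 40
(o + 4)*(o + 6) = o^2 + 10*o + 24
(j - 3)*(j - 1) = j^2 - 4*j + 3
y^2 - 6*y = y*(y - 6)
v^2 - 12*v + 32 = (v - 8)*(v - 4)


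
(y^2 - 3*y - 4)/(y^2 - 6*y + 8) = (y + 1)/(y - 2)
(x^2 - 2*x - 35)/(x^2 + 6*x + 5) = (x - 7)/(x + 1)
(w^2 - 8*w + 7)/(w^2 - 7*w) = (w - 1)/w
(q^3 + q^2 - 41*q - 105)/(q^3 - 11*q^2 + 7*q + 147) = (q + 5)/(q - 7)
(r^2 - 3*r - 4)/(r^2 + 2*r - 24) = (r + 1)/(r + 6)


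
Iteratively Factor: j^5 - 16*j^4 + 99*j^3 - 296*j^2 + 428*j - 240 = (j - 2)*(j^4 - 14*j^3 + 71*j^2 - 154*j + 120) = (j - 4)*(j - 2)*(j^3 - 10*j^2 + 31*j - 30) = (j - 4)*(j - 2)^2*(j^2 - 8*j + 15) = (j - 4)*(j - 3)*(j - 2)^2*(j - 5)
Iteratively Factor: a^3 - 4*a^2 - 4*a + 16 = (a - 2)*(a^2 - 2*a - 8) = (a - 4)*(a - 2)*(a + 2)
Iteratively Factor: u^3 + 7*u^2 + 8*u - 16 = (u + 4)*(u^2 + 3*u - 4) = (u + 4)^2*(u - 1)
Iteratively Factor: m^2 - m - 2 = (m + 1)*(m - 2)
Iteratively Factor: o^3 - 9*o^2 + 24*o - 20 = (o - 2)*(o^2 - 7*o + 10) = (o - 2)^2*(o - 5)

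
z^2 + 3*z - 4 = (z - 1)*(z + 4)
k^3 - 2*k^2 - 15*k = k*(k - 5)*(k + 3)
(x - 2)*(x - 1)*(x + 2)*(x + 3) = x^4 + 2*x^3 - 7*x^2 - 8*x + 12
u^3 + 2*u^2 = u^2*(u + 2)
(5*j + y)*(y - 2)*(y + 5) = 5*j*y^2 + 15*j*y - 50*j + y^3 + 3*y^2 - 10*y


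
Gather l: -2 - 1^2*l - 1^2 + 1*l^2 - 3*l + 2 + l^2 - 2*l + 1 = 2*l^2 - 6*l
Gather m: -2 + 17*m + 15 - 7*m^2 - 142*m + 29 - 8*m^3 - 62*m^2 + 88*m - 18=-8*m^3 - 69*m^2 - 37*m + 24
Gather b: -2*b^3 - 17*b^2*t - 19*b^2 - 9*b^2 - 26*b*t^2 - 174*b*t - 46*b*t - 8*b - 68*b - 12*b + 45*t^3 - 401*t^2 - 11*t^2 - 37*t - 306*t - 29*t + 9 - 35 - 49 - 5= -2*b^3 + b^2*(-17*t - 28) + b*(-26*t^2 - 220*t - 88) + 45*t^3 - 412*t^2 - 372*t - 80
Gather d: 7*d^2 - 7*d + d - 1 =7*d^2 - 6*d - 1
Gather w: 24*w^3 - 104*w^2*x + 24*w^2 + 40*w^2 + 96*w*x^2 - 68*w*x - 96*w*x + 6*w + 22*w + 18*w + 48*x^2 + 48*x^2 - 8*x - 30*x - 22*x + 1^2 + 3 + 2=24*w^3 + w^2*(64 - 104*x) + w*(96*x^2 - 164*x + 46) + 96*x^2 - 60*x + 6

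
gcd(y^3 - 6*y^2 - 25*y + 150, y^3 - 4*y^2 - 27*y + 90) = y^2 - y - 30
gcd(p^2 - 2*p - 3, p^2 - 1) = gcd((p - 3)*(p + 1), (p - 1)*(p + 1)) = p + 1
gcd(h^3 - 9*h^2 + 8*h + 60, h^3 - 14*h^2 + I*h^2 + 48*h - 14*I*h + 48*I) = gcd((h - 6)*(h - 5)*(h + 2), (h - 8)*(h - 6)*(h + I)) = h - 6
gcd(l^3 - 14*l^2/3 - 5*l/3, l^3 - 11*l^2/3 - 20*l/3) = l^2 - 5*l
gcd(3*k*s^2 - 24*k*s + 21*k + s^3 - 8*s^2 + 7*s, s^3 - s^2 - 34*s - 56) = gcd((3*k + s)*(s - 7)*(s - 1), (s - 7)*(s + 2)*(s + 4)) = s - 7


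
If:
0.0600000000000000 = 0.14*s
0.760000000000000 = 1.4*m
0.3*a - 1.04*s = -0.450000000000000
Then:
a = -0.01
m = 0.54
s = 0.43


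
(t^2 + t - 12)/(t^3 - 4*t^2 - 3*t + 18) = (t + 4)/(t^2 - t - 6)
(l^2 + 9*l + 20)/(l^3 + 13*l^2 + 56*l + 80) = 1/(l + 4)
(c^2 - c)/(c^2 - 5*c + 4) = c/(c - 4)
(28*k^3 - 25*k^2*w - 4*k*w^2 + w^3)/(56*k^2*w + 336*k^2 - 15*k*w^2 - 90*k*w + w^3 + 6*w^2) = (-4*k^2 + 3*k*w + w^2)/(-8*k*w - 48*k + w^2 + 6*w)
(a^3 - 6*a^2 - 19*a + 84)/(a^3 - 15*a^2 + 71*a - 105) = (a + 4)/(a - 5)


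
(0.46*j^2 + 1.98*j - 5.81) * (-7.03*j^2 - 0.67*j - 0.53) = -3.2338*j^4 - 14.2276*j^3 + 39.2739*j^2 + 2.8433*j + 3.0793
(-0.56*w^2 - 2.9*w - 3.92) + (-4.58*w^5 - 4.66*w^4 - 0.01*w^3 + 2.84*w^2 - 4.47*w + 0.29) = -4.58*w^5 - 4.66*w^4 - 0.01*w^3 + 2.28*w^2 - 7.37*w - 3.63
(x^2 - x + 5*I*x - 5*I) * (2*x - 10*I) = 2*x^3 - 2*x^2 + 50*x - 50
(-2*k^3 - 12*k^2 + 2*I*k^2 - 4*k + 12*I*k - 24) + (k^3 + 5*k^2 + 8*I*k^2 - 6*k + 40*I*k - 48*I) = -k^3 - 7*k^2 + 10*I*k^2 - 10*k + 52*I*k - 24 - 48*I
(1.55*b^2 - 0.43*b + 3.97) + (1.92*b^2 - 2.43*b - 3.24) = 3.47*b^2 - 2.86*b + 0.73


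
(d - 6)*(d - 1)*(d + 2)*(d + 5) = d^4 - 33*d^2 - 28*d + 60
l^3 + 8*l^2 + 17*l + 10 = (l + 1)*(l + 2)*(l + 5)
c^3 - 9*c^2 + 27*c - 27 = (c - 3)^3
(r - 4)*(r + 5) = r^2 + r - 20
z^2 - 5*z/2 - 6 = (z - 4)*(z + 3/2)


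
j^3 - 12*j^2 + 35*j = j*(j - 7)*(j - 5)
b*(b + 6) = b^2 + 6*b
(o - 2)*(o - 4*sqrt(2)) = o^2 - 4*sqrt(2)*o - 2*o + 8*sqrt(2)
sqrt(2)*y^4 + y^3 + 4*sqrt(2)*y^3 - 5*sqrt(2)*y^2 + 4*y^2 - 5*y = y*(y - 1)*(y + 5)*(sqrt(2)*y + 1)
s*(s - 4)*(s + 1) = s^3 - 3*s^2 - 4*s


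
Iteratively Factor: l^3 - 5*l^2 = (l - 5)*(l^2) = l*(l - 5)*(l)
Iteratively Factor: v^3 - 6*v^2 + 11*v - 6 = (v - 2)*(v^2 - 4*v + 3) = (v - 3)*(v - 2)*(v - 1)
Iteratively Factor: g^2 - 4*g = (g)*(g - 4)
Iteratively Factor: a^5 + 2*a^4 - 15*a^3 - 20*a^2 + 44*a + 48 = (a - 3)*(a^4 + 5*a^3 - 20*a - 16) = (a - 3)*(a - 2)*(a^3 + 7*a^2 + 14*a + 8) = (a - 3)*(a - 2)*(a + 4)*(a^2 + 3*a + 2) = (a - 3)*(a - 2)*(a + 1)*(a + 4)*(a + 2)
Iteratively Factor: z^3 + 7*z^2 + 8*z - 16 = (z + 4)*(z^2 + 3*z - 4) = (z - 1)*(z + 4)*(z + 4)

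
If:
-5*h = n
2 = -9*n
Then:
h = 2/45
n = -2/9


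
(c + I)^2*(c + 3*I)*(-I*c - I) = -I*c^4 + 5*c^3 - I*c^3 + 5*c^2 + 7*I*c^2 - 3*c + 7*I*c - 3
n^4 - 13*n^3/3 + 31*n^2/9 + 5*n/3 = n*(n - 3)*(n - 5/3)*(n + 1/3)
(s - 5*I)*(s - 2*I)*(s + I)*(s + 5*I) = s^4 - I*s^3 + 27*s^2 - 25*I*s + 50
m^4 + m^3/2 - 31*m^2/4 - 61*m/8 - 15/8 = (m - 3)*(m + 1/2)^2*(m + 5/2)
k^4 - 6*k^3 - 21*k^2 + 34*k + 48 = (k - 8)*(k - 2)*(k + 1)*(k + 3)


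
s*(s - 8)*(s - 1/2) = s^3 - 17*s^2/2 + 4*s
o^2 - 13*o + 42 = (o - 7)*(o - 6)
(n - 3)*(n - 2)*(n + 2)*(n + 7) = n^4 + 4*n^3 - 25*n^2 - 16*n + 84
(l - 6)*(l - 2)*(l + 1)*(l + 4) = l^4 - 3*l^3 - 24*l^2 + 28*l + 48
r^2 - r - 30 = (r - 6)*(r + 5)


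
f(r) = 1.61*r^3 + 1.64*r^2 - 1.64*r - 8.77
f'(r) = 4.83*r^2 + 3.28*r - 1.64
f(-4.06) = -82.83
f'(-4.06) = 64.66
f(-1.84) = -10.23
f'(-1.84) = 8.68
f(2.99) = 44.02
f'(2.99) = 51.35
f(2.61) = 26.75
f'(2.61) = 39.82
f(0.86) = -7.94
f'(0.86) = 4.75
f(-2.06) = -12.51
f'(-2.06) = 12.10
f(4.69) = 185.70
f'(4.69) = 119.98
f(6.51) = 494.25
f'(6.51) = 224.41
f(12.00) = 2989.79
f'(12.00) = 733.24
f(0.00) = -8.77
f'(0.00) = -1.64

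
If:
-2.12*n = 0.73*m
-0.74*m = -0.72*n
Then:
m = 0.00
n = 0.00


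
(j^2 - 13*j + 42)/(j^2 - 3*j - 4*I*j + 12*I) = (j^2 - 13*j + 42)/(j^2 - 3*j - 4*I*j + 12*I)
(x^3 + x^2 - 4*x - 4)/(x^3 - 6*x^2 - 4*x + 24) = (x + 1)/(x - 6)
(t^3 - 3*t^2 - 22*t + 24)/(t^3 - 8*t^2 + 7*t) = (t^2 - 2*t - 24)/(t*(t - 7))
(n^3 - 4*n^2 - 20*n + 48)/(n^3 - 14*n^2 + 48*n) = (n^2 + 2*n - 8)/(n*(n - 8))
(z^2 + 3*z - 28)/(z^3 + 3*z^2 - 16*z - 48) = (z + 7)/(z^2 + 7*z + 12)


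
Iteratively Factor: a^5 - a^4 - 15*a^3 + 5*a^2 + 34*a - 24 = (a + 2)*(a^4 - 3*a^3 - 9*a^2 + 23*a - 12) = (a + 2)*(a + 3)*(a^3 - 6*a^2 + 9*a - 4) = (a - 1)*(a + 2)*(a + 3)*(a^2 - 5*a + 4) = (a - 4)*(a - 1)*(a + 2)*(a + 3)*(a - 1)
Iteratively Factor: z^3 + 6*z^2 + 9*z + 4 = (z + 4)*(z^2 + 2*z + 1) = (z + 1)*(z + 4)*(z + 1)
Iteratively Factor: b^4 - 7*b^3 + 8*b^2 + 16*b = (b)*(b^3 - 7*b^2 + 8*b + 16) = b*(b - 4)*(b^2 - 3*b - 4) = b*(b - 4)*(b + 1)*(b - 4)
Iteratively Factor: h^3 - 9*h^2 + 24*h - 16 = (h - 1)*(h^2 - 8*h + 16) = (h - 4)*(h - 1)*(h - 4)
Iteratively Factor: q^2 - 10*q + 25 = (q - 5)*(q - 5)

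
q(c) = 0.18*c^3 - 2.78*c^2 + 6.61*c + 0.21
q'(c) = 0.54*c^2 - 5.56*c + 6.61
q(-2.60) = -38.93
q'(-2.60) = 24.72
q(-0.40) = -2.89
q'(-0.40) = 8.92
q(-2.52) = -36.98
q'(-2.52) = 24.05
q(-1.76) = -21.02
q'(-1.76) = 18.07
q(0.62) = 3.28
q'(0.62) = 3.37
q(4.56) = -10.39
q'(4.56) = -7.52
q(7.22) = -29.24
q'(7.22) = -5.38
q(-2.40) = -34.16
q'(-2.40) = 23.06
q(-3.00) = -49.50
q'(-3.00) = 28.15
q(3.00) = -0.12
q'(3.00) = -5.21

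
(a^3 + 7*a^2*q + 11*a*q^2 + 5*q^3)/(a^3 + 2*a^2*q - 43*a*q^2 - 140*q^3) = (-a^2 - 2*a*q - q^2)/(-a^2 + 3*a*q + 28*q^2)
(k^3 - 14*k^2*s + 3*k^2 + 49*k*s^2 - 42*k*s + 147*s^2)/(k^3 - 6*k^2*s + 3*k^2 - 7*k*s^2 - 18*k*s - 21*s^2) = (k - 7*s)/(k + s)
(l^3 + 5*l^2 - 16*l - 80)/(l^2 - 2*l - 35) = (l^2 - 16)/(l - 7)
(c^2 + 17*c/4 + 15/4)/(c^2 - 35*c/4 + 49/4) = (4*c^2 + 17*c + 15)/(4*c^2 - 35*c + 49)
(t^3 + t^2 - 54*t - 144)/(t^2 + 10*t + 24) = (t^2 - 5*t - 24)/(t + 4)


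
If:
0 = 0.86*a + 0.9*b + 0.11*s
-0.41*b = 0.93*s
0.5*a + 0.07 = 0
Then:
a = -0.14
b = 0.14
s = -0.06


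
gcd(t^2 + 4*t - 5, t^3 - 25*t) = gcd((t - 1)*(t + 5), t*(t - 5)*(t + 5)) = t + 5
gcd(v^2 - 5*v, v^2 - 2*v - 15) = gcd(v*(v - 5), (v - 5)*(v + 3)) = v - 5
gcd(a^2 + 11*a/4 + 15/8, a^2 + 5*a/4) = a + 5/4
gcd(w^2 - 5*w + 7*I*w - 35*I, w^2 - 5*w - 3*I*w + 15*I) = w - 5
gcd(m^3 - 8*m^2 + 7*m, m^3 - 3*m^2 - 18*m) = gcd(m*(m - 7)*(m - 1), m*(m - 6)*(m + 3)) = m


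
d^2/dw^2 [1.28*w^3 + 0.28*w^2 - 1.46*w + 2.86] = 7.68*w + 0.56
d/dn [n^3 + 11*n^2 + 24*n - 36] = 3*n^2 + 22*n + 24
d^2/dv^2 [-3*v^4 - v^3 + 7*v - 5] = 6*v*(-6*v - 1)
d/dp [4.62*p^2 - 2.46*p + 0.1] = 9.24*p - 2.46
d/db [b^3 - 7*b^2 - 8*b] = 3*b^2 - 14*b - 8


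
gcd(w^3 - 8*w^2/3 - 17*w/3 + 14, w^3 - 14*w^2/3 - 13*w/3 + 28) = w^2 - 2*w/3 - 7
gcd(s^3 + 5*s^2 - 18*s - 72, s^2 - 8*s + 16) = s - 4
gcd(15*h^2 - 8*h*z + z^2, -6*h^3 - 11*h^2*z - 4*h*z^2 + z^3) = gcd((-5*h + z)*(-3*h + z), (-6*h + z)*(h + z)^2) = 1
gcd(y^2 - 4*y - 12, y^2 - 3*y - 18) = y - 6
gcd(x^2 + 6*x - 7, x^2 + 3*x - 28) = x + 7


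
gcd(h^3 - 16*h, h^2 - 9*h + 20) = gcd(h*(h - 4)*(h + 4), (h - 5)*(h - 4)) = h - 4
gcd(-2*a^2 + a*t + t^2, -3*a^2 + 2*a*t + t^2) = -a + t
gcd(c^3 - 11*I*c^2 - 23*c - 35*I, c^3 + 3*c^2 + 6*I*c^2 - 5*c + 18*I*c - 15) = c + I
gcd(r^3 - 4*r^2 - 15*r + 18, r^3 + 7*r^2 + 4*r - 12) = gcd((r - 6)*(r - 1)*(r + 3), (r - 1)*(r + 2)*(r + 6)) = r - 1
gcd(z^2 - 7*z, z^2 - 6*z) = z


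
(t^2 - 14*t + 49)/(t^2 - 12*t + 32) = (t^2 - 14*t + 49)/(t^2 - 12*t + 32)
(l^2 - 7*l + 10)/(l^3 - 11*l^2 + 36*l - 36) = (l - 5)/(l^2 - 9*l + 18)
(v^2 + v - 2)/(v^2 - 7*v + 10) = (v^2 + v - 2)/(v^2 - 7*v + 10)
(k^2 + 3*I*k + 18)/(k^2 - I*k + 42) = (k - 3*I)/(k - 7*I)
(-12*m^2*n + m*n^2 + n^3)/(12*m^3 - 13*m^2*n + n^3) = -n/(m - n)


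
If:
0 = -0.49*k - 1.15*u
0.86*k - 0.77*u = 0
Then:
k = 0.00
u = 0.00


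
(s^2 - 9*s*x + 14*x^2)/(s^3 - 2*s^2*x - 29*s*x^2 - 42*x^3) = (s - 2*x)/(s^2 + 5*s*x + 6*x^2)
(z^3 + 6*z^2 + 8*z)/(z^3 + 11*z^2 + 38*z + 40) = z/(z + 5)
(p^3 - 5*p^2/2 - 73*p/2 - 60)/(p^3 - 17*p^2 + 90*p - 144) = (2*p^2 + 11*p + 15)/(2*(p^2 - 9*p + 18))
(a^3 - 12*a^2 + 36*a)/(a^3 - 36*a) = (a - 6)/(a + 6)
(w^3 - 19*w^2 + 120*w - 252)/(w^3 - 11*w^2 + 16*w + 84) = (w - 6)/(w + 2)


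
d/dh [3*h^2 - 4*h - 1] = 6*h - 4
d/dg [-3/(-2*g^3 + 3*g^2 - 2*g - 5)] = 6*(-3*g^2 + 3*g - 1)/(2*g^3 - 3*g^2 + 2*g + 5)^2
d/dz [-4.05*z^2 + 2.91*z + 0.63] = 2.91 - 8.1*z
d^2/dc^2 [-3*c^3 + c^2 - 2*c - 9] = 2 - 18*c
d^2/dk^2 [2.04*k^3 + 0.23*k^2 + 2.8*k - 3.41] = 12.24*k + 0.46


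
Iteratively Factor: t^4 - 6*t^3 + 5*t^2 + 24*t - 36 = (t - 2)*(t^3 - 4*t^2 - 3*t + 18) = (t - 3)*(t - 2)*(t^2 - t - 6) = (t - 3)^2*(t - 2)*(t + 2)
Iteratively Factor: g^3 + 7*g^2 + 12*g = (g + 4)*(g^2 + 3*g) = g*(g + 4)*(g + 3)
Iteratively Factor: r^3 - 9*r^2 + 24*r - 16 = (r - 1)*(r^2 - 8*r + 16) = (r - 4)*(r - 1)*(r - 4)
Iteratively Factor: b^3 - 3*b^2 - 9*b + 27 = (b + 3)*(b^2 - 6*b + 9) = (b - 3)*(b + 3)*(b - 3)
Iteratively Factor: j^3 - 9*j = (j)*(j^2 - 9) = j*(j + 3)*(j - 3)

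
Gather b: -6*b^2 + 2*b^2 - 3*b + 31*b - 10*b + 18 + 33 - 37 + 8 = -4*b^2 + 18*b + 22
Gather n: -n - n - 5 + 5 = -2*n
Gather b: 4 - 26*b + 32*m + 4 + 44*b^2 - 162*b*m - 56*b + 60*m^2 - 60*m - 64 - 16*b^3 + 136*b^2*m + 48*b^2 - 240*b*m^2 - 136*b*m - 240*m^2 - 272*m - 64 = -16*b^3 + b^2*(136*m + 92) + b*(-240*m^2 - 298*m - 82) - 180*m^2 - 300*m - 120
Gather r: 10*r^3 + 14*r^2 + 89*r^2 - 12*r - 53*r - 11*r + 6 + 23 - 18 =10*r^3 + 103*r^2 - 76*r + 11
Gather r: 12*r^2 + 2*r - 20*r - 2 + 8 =12*r^2 - 18*r + 6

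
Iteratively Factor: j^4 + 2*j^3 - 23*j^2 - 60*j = (j + 3)*(j^3 - j^2 - 20*j) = (j - 5)*(j + 3)*(j^2 + 4*j) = (j - 5)*(j + 3)*(j + 4)*(j)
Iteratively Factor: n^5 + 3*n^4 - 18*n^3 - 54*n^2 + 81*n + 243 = (n + 3)*(n^4 - 18*n^2 + 81) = (n + 3)^2*(n^3 - 3*n^2 - 9*n + 27) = (n - 3)*(n + 3)^2*(n^2 - 9) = (n - 3)^2*(n + 3)^2*(n + 3)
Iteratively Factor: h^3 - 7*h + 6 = (h + 3)*(h^2 - 3*h + 2) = (h - 2)*(h + 3)*(h - 1)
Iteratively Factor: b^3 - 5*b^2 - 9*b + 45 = (b - 3)*(b^2 - 2*b - 15) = (b - 5)*(b - 3)*(b + 3)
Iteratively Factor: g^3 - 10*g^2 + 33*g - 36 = (g - 3)*(g^2 - 7*g + 12) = (g - 3)^2*(g - 4)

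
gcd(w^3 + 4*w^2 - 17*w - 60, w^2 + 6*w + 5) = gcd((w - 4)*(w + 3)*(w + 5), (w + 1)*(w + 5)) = w + 5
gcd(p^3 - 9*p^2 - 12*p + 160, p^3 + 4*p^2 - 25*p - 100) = p^2 - p - 20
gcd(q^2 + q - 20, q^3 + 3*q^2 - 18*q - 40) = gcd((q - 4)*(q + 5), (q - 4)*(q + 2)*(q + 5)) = q^2 + q - 20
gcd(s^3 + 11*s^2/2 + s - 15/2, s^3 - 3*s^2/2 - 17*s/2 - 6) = s + 3/2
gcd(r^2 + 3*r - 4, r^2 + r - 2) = r - 1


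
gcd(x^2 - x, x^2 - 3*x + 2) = x - 1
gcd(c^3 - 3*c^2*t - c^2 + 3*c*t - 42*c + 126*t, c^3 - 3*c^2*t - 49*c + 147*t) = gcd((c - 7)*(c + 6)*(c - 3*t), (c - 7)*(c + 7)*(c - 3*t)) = -c^2 + 3*c*t + 7*c - 21*t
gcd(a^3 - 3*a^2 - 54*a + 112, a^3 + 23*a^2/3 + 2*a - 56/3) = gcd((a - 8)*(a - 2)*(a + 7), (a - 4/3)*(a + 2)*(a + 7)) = a + 7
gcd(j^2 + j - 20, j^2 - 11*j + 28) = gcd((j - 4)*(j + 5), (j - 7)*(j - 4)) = j - 4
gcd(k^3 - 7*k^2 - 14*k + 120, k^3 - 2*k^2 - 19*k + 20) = k^2 - k - 20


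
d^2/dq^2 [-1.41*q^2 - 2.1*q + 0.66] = -2.82000000000000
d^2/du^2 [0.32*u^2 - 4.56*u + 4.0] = 0.640000000000000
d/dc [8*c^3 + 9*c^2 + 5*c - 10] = 24*c^2 + 18*c + 5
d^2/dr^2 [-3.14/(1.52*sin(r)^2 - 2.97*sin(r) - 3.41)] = (-29.018624*sin(r)^4 + 42.525648*sin(r)^3 - 49.270682*sin(r)^2 - 53.250318*sin(r) + 87.945748)/(-1.52*sin(r)^2 + 2.97*sin(r) + 3.41)^3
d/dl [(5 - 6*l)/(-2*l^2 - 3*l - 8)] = (-12*l^2 + 20*l + 63)/(4*l^4 + 12*l^3 + 41*l^2 + 48*l + 64)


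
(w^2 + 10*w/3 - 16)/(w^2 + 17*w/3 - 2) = (3*w - 8)/(3*w - 1)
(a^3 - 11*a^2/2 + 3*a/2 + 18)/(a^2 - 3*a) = a - 5/2 - 6/a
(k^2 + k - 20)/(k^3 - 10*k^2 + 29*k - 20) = (k + 5)/(k^2 - 6*k + 5)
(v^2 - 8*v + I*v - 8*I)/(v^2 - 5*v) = (v^2 + v*(-8 + I) - 8*I)/(v*(v - 5))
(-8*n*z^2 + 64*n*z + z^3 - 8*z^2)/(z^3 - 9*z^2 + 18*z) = (-8*n*z + 64*n + z^2 - 8*z)/(z^2 - 9*z + 18)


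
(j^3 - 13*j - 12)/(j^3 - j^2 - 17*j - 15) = (j - 4)/(j - 5)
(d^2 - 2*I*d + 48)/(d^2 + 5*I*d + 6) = (d - 8*I)/(d - I)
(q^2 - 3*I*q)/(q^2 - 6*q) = (q - 3*I)/(q - 6)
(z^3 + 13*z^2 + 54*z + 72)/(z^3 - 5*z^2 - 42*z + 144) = (z^2 + 7*z + 12)/(z^2 - 11*z + 24)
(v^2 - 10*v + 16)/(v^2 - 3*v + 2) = (v - 8)/(v - 1)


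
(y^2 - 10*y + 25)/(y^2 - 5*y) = (y - 5)/y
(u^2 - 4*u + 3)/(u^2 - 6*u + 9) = (u - 1)/(u - 3)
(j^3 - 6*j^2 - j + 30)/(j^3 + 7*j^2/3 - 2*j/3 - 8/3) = 3*(j^2 - 8*j + 15)/(3*j^2 + j - 4)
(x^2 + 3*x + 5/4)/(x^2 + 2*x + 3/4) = (2*x + 5)/(2*x + 3)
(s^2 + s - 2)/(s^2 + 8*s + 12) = (s - 1)/(s + 6)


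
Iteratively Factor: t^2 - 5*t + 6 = (t - 2)*(t - 3)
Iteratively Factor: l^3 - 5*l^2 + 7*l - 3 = (l - 1)*(l^2 - 4*l + 3) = (l - 1)^2*(l - 3)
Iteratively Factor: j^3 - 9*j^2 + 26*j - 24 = (j - 3)*(j^2 - 6*j + 8) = (j - 4)*(j - 3)*(j - 2)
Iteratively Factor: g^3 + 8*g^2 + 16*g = (g + 4)*(g^2 + 4*g) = g*(g + 4)*(g + 4)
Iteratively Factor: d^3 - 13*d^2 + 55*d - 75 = (d - 5)*(d^2 - 8*d + 15) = (d - 5)*(d - 3)*(d - 5)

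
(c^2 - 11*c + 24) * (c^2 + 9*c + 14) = c^4 - 2*c^3 - 61*c^2 + 62*c + 336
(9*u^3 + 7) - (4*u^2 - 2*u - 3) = 9*u^3 - 4*u^2 + 2*u + 10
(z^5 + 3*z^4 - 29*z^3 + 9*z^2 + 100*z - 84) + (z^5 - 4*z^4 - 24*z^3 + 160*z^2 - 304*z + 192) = 2*z^5 - z^4 - 53*z^3 + 169*z^2 - 204*z + 108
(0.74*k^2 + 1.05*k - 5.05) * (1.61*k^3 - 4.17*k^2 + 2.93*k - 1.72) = 1.1914*k^5 - 1.3953*k^4 - 10.3408*k^3 + 22.8622*k^2 - 16.6025*k + 8.686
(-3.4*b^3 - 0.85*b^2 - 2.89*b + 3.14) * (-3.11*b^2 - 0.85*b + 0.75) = 10.574*b^5 + 5.5335*b^4 + 7.1604*b^3 - 7.9464*b^2 - 4.8365*b + 2.355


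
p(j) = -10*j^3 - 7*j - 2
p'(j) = -30*j^2 - 7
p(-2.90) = 262.19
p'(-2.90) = -259.30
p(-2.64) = 200.48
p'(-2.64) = -216.09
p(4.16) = -751.03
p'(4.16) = -526.17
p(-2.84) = 246.94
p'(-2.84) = -248.97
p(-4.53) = 959.31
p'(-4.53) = -622.63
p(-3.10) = 317.61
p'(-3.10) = -295.30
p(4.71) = -1079.84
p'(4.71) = -672.52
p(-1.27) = 27.37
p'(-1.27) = -55.39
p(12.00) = -17366.00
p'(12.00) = -4327.00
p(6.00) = -2204.00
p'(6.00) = -1087.00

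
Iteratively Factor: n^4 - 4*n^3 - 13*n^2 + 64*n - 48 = (n - 4)*(n^3 - 13*n + 12) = (n - 4)*(n - 3)*(n^2 + 3*n - 4) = (n - 4)*(n - 3)*(n + 4)*(n - 1)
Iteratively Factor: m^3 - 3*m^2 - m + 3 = (m - 1)*(m^2 - 2*m - 3) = (m - 1)*(m + 1)*(m - 3)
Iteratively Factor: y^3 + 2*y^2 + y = (y + 1)*(y^2 + y) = (y + 1)^2*(y)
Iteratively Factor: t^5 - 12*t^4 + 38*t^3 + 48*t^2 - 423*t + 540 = (t - 3)*(t^4 - 9*t^3 + 11*t^2 + 81*t - 180) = (t - 3)^2*(t^3 - 6*t^2 - 7*t + 60) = (t - 4)*(t - 3)^2*(t^2 - 2*t - 15) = (t - 5)*(t - 4)*(t - 3)^2*(t + 3)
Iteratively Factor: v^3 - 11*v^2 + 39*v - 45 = (v - 3)*(v^2 - 8*v + 15) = (v - 3)^2*(v - 5)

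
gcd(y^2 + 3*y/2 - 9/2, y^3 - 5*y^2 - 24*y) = y + 3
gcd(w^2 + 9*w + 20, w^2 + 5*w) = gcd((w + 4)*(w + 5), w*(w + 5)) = w + 5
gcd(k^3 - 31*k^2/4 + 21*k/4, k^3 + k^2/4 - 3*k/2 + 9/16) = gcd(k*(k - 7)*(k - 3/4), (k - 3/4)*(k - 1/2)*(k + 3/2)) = k - 3/4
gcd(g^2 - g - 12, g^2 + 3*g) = g + 3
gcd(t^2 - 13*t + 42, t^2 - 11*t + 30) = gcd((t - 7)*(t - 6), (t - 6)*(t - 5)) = t - 6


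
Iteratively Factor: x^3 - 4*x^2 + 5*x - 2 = (x - 1)*(x^2 - 3*x + 2) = (x - 1)^2*(x - 2)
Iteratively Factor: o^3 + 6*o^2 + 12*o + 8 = (o + 2)*(o^2 + 4*o + 4) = (o + 2)^2*(o + 2)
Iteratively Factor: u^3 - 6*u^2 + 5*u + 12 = (u - 3)*(u^2 - 3*u - 4) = (u - 3)*(u + 1)*(u - 4)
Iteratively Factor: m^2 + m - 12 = (m - 3)*(m + 4)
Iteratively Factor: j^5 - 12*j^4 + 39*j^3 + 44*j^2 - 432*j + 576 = (j - 3)*(j^4 - 9*j^3 + 12*j^2 + 80*j - 192) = (j - 4)*(j - 3)*(j^3 - 5*j^2 - 8*j + 48) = (j - 4)^2*(j - 3)*(j^2 - j - 12) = (j - 4)^3*(j - 3)*(j + 3)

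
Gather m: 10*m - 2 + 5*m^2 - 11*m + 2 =5*m^2 - m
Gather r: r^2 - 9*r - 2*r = r^2 - 11*r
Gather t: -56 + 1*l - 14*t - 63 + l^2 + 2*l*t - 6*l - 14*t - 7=l^2 - 5*l + t*(2*l - 28) - 126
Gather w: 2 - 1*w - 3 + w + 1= 0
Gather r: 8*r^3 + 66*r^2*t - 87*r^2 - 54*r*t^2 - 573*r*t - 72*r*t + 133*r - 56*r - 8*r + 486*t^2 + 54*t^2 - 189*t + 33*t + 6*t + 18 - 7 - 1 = 8*r^3 + r^2*(66*t - 87) + r*(-54*t^2 - 645*t + 69) + 540*t^2 - 150*t + 10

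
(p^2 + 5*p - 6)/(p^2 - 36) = (p - 1)/(p - 6)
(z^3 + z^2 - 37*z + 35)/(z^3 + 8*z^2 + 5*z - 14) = (z - 5)/(z + 2)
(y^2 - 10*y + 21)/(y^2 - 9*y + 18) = (y - 7)/(y - 6)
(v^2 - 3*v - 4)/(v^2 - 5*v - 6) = (v - 4)/(v - 6)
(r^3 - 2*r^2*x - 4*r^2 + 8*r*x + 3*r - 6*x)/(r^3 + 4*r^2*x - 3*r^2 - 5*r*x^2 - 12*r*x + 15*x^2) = (-r^2 + 2*r*x + r - 2*x)/(-r^2 - 4*r*x + 5*x^2)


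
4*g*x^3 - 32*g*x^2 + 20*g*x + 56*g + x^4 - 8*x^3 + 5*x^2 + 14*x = (4*g + x)*(x - 7)*(x - 2)*(x + 1)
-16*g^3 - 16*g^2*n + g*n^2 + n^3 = (-4*g + n)*(g + n)*(4*g + n)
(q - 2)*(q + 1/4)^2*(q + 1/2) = q^4 - q^3 - 27*q^2/16 - 19*q/32 - 1/16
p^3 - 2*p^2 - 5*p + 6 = (p - 3)*(p - 1)*(p + 2)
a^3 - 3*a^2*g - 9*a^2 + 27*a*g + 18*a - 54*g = (a - 6)*(a - 3)*(a - 3*g)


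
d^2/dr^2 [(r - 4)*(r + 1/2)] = 2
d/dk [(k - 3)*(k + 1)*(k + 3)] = 3*k^2 + 2*k - 9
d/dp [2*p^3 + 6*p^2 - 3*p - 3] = 6*p^2 + 12*p - 3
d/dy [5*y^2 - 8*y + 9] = 10*y - 8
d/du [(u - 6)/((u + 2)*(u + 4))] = (-u^2 + 12*u + 44)/(u^4 + 12*u^3 + 52*u^2 + 96*u + 64)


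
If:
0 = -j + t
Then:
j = t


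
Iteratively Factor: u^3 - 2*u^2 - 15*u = (u + 3)*(u^2 - 5*u) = (u - 5)*(u + 3)*(u)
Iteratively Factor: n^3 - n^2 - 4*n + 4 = (n - 1)*(n^2 - 4) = (n - 1)*(n + 2)*(n - 2)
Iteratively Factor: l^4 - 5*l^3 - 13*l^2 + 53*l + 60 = (l + 3)*(l^3 - 8*l^2 + 11*l + 20) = (l + 1)*(l + 3)*(l^2 - 9*l + 20) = (l - 4)*(l + 1)*(l + 3)*(l - 5)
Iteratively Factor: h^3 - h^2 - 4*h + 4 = (h + 2)*(h^2 - 3*h + 2) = (h - 1)*(h + 2)*(h - 2)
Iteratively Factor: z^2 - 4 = (z - 2)*(z + 2)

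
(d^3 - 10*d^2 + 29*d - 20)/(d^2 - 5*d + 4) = d - 5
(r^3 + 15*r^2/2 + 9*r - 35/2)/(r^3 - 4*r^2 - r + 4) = (2*r^2 + 17*r + 35)/(2*(r^2 - 3*r - 4))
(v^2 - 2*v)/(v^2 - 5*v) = (v - 2)/(v - 5)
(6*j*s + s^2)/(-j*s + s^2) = (6*j + s)/(-j + s)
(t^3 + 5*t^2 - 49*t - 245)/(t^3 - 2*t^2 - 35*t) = (t + 7)/t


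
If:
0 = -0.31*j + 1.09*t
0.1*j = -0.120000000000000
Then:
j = -1.20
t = -0.34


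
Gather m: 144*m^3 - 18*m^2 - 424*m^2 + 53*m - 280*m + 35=144*m^3 - 442*m^2 - 227*m + 35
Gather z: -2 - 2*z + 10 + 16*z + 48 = 14*z + 56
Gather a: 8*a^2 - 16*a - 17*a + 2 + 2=8*a^2 - 33*a + 4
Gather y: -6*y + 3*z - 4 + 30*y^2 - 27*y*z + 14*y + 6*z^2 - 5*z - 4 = 30*y^2 + y*(8 - 27*z) + 6*z^2 - 2*z - 8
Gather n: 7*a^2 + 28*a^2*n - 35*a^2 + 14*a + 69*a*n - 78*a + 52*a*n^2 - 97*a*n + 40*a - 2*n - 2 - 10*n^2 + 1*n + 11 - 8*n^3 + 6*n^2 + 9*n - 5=-28*a^2 - 24*a - 8*n^3 + n^2*(52*a - 4) + n*(28*a^2 - 28*a + 8) + 4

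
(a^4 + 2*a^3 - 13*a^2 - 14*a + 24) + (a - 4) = a^4 + 2*a^3 - 13*a^2 - 13*a + 20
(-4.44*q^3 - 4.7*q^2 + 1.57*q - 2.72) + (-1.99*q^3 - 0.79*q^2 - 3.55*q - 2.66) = -6.43*q^3 - 5.49*q^2 - 1.98*q - 5.38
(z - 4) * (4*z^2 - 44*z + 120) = 4*z^3 - 60*z^2 + 296*z - 480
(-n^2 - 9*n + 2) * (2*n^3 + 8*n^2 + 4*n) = -2*n^5 - 26*n^4 - 72*n^3 - 20*n^2 + 8*n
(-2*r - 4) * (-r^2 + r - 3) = 2*r^3 + 2*r^2 + 2*r + 12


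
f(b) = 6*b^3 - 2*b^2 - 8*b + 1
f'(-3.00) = 166.00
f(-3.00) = -155.00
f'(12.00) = 2536.00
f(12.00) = 9985.00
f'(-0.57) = 0.13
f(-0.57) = 3.80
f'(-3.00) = 166.00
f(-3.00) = -155.00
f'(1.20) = 13.12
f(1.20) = -1.11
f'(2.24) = 73.36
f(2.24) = 40.48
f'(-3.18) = 186.74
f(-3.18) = -186.73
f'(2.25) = 74.12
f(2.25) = 41.22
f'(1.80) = 43.12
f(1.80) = 15.11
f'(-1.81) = 58.21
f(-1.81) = -26.65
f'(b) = 18*b^2 - 4*b - 8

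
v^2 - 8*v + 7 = (v - 7)*(v - 1)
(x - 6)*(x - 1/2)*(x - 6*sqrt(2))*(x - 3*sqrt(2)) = x^4 - 9*sqrt(2)*x^3 - 13*x^3/2 + 39*x^2 + 117*sqrt(2)*x^2/2 - 234*x - 27*sqrt(2)*x + 108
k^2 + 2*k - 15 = (k - 3)*(k + 5)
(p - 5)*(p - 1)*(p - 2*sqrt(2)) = p^3 - 6*p^2 - 2*sqrt(2)*p^2 + 5*p + 12*sqrt(2)*p - 10*sqrt(2)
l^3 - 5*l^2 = l^2*(l - 5)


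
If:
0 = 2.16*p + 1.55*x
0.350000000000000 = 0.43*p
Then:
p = 0.81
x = -1.13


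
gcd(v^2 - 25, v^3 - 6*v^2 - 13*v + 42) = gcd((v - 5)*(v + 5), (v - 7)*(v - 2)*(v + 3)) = 1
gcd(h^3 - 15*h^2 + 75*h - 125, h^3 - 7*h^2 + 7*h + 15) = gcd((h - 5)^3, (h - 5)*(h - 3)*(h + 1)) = h - 5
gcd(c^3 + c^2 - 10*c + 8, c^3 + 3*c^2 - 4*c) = c^2 + 3*c - 4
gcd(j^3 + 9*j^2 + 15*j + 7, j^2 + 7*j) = j + 7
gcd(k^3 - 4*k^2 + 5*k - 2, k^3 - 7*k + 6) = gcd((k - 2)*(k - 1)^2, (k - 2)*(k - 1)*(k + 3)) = k^2 - 3*k + 2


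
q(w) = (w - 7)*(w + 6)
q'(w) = 2*w - 1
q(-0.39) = -41.46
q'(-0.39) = -1.78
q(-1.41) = -38.60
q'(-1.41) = -3.82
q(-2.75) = -31.69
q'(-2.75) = -6.50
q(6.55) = -5.65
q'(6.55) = 12.10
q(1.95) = -40.15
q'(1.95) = 2.90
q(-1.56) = -38.01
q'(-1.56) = -4.12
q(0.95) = -42.05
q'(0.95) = 0.90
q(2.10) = -39.69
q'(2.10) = 3.20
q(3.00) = -36.00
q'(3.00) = 5.00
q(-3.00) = -30.00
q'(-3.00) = -7.00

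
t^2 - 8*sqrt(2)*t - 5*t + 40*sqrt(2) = (t - 5)*(t - 8*sqrt(2))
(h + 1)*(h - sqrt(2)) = h^2 - sqrt(2)*h + h - sqrt(2)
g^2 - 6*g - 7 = (g - 7)*(g + 1)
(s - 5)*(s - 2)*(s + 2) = s^3 - 5*s^2 - 4*s + 20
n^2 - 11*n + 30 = (n - 6)*(n - 5)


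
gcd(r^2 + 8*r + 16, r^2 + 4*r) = r + 4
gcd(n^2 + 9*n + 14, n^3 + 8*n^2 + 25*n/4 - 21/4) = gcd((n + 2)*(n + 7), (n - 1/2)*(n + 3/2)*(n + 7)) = n + 7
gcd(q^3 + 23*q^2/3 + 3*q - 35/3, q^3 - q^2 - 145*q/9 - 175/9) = q + 5/3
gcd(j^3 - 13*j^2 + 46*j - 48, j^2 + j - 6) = j - 2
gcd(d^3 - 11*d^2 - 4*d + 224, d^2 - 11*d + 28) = d - 7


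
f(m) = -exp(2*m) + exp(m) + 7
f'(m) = -2*exp(2*m) + exp(m)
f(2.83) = -263.20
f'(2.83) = -557.35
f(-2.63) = 7.07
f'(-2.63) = 0.06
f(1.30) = -2.79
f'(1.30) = -23.26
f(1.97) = -37.25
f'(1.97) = -95.67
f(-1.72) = 7.15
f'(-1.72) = 0.11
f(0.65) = 5.25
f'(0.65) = -5.42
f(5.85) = -120217.48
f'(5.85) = -240796.20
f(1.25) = -1.69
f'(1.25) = -20.87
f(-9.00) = 7.00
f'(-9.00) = 0.00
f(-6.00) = 7.00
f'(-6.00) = 0.00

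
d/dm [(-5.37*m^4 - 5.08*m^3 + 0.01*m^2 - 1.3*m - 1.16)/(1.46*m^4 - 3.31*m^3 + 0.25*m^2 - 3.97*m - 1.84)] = (25.1915*m^6 - 2.71419999999999*m^5 + 68.4138*m^4 + 78.0268*m^3 + 16.8081*m^2 + 0.5432*m - 2.2132)/(2.1316*m^8 - 9.6652*m^7 + 11.6861*m^6 - 13.2474*m^5 + 20.9711*m^4 + 10.1958*m^3 + 14.8409*m^2 + 14.6096*m + 3.3856)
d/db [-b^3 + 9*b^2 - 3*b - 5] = -3*b^2 + 18*b - 3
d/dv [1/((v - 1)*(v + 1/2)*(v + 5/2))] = 4*(-12*v^2 - 16*v + 7)/(16*v^6 + 64*v^5 + 8*v^4 - 152*v^3 - 31*v^2 + 70*v + 25)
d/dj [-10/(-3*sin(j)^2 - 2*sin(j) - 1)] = -20*(3*sin(j) + 1)*cos(j)/(3*sin(j)^2 + 2*sin(j) + 1)^2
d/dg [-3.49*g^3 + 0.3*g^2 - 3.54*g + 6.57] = -10.47*g^2 + 0.6*g - 3.54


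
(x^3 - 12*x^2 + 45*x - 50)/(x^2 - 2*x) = x - 10 + 25/x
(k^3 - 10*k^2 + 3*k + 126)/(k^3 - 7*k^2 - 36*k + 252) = (k + 3)/(k + 6)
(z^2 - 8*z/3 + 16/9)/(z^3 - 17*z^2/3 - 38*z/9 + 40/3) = (3*z - 4)/(3*z^2 - 13*z - 30)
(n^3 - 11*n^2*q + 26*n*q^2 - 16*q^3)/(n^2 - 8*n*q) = n - 3*q + 2*q^2/n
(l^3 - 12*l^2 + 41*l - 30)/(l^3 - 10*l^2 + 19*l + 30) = (l - 1)/(l + 1)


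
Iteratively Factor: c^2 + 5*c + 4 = (c + 4)*(c + 1)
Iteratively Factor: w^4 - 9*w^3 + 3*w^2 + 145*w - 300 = (w - 3)*(w^3 - 6*w^2 - 15*w + 100) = (w - 5)*(w - 3)*(w^2 - w - 20) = (w - 5)^2*(w - 3)*(w + 4)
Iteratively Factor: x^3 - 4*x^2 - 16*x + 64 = (x - 4)*(x^2 - 16) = (x - 4)^2*(x + 4)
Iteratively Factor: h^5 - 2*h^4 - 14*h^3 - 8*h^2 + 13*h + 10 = (h - 5)*(h^4 + 3*h^3 + h^2 - 3*h - 2) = (h - 5)*(h + 1)*(h^3 + 2*h^2 - h - 2) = (h - 5)*(h + 1)^2*(h^2 + h - 2) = (h - 5)*(h + 1)^2*(h + 2)*(h - 1)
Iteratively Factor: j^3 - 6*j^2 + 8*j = (j)*(j^2 - 6*j + 8) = j*(j - 4)*(j - 2)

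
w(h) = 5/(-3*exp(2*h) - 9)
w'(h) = 30*exp(2*h)/(-3*exp(2*h) - 9)^2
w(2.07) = -0.03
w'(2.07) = 0.05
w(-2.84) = -0.55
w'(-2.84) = 0.00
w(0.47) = -0.30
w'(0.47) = 0.28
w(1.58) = -0.06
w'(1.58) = 0.11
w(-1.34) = -0.54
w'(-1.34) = 0.02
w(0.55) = -0.28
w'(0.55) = 0.28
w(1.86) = -0.04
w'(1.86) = 0.07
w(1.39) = -0.09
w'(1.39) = 0.15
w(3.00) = 0.00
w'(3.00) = 0.01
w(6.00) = 0.00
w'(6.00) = 0.00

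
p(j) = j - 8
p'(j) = 1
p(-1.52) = -9.52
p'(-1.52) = 1.00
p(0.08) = -7.92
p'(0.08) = 1.00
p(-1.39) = -9.39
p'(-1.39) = 1.00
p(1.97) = -6.03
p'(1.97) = 1.00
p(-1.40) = -9.40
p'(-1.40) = 1.00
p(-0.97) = -8.97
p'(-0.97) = 1.00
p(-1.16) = -9.16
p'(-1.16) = 1.00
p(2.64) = -5.36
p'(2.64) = 1.00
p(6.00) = -2.00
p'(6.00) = 1.00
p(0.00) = -8.00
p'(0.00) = 1.00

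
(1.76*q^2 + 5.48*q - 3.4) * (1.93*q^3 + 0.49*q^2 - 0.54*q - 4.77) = 3.3968*q^5 + 11.4388*q^4 - 4.8272*q^3 - 13.0204*q^2 - 24.3036*q + 16.218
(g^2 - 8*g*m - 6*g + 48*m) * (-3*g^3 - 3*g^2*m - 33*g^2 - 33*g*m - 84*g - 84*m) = -3*g^5 + 21*g^4*m - 15*g^4 + 24*g^3*m^2 + 105*g^3*m + 114*g^3 + 120*g^2*m^2 - 798*g^2*m + 504*g^2 - 912*g*m^2 - 3528*g*m - 4032*m^2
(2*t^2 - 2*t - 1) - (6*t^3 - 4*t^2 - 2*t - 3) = -6*t^3 + 6*t^2 + 2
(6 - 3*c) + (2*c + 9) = 15 - c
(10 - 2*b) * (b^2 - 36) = -2*b^3 + 10*b^2 + 72*b - 360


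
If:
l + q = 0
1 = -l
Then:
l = -1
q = 1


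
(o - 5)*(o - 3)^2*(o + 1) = o^4 - 10*o^3 + 28*o^2 - 6*o - 45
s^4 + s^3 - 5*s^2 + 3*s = s*(s - 1)^2*(s + 3)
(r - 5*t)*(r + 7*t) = r^2 + 2*r*t - 35*t^2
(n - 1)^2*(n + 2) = n^3 - 3*n + 2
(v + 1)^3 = v^3 + 3*v^2 + 3*v + 1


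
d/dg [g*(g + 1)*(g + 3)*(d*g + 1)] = 4*d*g^3 + 12*d*g^2 + 6*d*g + 3*g^2 + 8*g + 3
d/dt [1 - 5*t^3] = -15*t^2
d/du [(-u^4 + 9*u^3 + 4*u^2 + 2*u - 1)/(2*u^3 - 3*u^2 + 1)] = (-2*u^5 + 4*u^4 - 31*u^3 - 43*u^2 - 4*u - 2)/(4*u^5 - 8*u^4 + u^3 + 5*u^2 - u - 1)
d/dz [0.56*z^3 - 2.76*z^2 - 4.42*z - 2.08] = 1.68*z^2 - 5.52*z - 4.42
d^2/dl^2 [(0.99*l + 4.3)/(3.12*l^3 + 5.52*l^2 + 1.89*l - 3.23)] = (57.822336*l^5 + 604.596096*l^4 + 1233.556848*l^3 + 1057.995648*l^2 + 635.076144*l + 196.141926)/(30.371328*l^9 + 161.201664*l^8 + 340.396992*l^7 + 269.172288*l^6 - 127.568088*l^5 - 350.384184*l^4 - 97.784451*l^3 + 138.155175*l^2 + 59.154543*l - 33.698267)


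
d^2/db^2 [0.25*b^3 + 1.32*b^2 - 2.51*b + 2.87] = 1.5*b + 2.64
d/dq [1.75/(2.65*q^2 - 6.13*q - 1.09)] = (10.7275 - 9.275*q)/(-2.65*q^2 + 6.13*q + 1.09)^2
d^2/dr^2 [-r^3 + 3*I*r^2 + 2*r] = -6*r + 6*I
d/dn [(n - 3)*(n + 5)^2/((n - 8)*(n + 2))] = (n^4 - 12*n^3 - 85*n^2 - 74*n - 370)/(n^4 - 12*n^3 + 4*n^2 + 192*n + 256)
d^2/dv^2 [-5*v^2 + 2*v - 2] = -10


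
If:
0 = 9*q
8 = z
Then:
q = 0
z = 8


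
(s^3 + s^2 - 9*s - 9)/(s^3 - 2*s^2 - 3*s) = (s + 3)/s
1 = 1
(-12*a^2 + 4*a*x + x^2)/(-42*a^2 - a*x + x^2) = (-2*a + x)/(-7*a + x)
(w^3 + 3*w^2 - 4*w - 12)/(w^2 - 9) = (w^2 - 4)/(w - 3)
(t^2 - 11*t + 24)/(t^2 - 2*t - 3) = (t - 8)/(t + 1)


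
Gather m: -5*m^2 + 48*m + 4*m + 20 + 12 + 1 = -5*m^2 + 52*m + 33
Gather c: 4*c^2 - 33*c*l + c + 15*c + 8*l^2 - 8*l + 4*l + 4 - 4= 4*c^2 + c*(16 - 33*l) + 8*l^2 - 4*l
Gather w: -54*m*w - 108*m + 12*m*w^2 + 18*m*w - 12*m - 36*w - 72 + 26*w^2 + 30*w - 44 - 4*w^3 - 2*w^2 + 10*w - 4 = -120*m - 4*w^3 + w^2*(12*m + 24) + w*(4 - 36*m) - 120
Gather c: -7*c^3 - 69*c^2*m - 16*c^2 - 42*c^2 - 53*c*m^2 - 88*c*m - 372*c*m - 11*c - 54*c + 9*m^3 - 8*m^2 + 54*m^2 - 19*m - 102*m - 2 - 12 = -7*c^3 + c^2*(-69*m - 58) + c*(-53*m^2 - 460*m - 65) + 9*m^3 + 46*m^2 - 121*m - 14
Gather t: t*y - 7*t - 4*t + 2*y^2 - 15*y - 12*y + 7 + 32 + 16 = t*(y - 11) + 2*y^2 - 27*y + 55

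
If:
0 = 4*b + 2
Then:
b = -1/2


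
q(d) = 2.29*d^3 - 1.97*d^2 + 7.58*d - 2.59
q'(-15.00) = 1612.43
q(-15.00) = -8288.29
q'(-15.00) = 1612.43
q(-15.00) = -8288.29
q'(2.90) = 53.93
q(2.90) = 58.68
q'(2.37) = 36.83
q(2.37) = 34.79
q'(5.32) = 181.06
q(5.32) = 326.78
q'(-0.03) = 7.70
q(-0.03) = -2.82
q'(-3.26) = 93.44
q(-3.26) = -127.58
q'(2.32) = 35.42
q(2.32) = 32.99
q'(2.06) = 28.62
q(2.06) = 24.68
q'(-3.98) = 132.08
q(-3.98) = -208.34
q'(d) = 6.87*d^2 - 3.94*d + 7.58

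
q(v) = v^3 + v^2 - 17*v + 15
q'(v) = 3*v^2 + 2*v - 17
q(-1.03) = 32.48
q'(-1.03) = -15.88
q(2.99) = -0.16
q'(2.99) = 15.80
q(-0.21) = 18.60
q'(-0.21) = -17.29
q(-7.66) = -245.56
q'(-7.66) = 143.71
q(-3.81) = 38.98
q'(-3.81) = 18.93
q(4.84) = 69.53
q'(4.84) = 62.96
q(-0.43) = 22.42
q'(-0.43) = -17.31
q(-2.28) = 47.11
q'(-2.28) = -5.96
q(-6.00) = -63.00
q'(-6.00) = 79.00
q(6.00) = 165.00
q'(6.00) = 103.00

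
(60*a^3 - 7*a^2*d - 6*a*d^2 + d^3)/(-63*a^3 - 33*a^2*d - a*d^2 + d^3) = (-20*a^2 + 9*a*d - d^2)/(21*a^2 + 4*a*d - d^2)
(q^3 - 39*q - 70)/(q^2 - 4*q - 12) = (q^2 - 2*q - 35)/(q - 6)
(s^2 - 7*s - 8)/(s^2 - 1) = (s - 8)/(s - 1)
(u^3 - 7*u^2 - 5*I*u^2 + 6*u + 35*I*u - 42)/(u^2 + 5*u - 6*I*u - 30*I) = (u^2 + u*(-7 + I) - 7*I)/(u + 5)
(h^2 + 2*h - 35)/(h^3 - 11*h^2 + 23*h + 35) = (h + 7)/(h^2 - 6*h - 7)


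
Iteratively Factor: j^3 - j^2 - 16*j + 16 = (j - 1)*(j^2 - 16) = (j - 1)*(j + 4)*(j - 4)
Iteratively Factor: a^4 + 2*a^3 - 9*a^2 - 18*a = (a + 2)*(a^3 - 9*a) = (a + 2)*(a + 3)*(a^2 - 3*a) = a*(a + 2)*(a + 3)*(a - 3)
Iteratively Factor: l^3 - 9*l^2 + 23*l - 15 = (l - 5)*(l^2 - 4*l + 3) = (l - 5)*(l - 1)*(l - 3)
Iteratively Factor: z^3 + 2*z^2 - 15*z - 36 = (z - 4)*(z^2 + 6*z + 9) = (z - 4)*(z + 3)*(z + 3)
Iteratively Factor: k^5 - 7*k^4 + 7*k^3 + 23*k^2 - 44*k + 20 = (k - 5)*(k^4 - 2*k^3 - 3*k^2 + 8*k - 4) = (k - 5)*(k - 1)*(k^3 - k^2 - 4*k + 4) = (k - 5)*(k - 1)*(k + 2)*(k^2 - 3*k + 2) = (k - 5)*(k - 2)*(k - 1)*(k + 2)*(k - 1)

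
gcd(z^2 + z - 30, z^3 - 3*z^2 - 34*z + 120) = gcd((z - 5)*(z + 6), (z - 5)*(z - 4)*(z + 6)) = z^2 + z - 30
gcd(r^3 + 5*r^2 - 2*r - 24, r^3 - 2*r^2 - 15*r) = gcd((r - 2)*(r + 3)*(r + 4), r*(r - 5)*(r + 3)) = r + 3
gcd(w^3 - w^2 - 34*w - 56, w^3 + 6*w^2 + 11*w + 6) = w + 2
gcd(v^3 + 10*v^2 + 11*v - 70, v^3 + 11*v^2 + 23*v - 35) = v^2 + 12*v + 35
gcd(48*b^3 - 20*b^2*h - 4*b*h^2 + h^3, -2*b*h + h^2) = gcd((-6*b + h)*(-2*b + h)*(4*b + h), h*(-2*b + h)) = 2*b - h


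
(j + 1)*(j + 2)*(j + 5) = j^3 + 8*j^2 + 17*j + 10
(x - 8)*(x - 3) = x^2 - 11*x + 24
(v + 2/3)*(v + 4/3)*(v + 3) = v^3 + 5*v^2 + 62*v/9 + 8/3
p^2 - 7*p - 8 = (p - 8)*(p + 1)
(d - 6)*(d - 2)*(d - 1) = d^3 - 9*d^2 + 20*d - 12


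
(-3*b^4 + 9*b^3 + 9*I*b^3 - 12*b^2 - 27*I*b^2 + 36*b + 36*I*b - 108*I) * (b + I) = -3*b^5 + 9*b^4 + 6*I*b^4 - 21*b^3 - 18*I*b^3 + 63*b^2 + 24*I*b^2 - 36*b - 72*I*b + 108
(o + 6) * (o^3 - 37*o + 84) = o^4 + 6*o^3 - 37*o^2 - 138*o + 504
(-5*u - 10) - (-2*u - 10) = -3*u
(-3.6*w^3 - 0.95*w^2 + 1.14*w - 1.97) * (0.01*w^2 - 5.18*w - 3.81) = -0.036*w^5 + 18.6385*w^4 + 18.6484*w^3 - 2.3054*w^2 + 5.8612*w + 7.5057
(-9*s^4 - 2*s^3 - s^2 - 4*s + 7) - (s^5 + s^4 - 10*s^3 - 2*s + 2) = -s^5 - 10*s^4 + 8*s^3 - s^2 - 2*s + 5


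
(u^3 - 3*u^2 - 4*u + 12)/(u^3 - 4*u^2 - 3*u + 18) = (u - 2)/(u - 3)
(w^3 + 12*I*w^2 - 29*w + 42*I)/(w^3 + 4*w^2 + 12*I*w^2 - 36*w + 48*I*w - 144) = (w^2 + 6*I*w + 7)/(w^2 + w*(4 + 6*I) + 24*I)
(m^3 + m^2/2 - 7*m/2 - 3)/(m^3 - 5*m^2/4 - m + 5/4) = 2*(2*m^2 - m - 6)/(4*m^2 - 9*m + 5)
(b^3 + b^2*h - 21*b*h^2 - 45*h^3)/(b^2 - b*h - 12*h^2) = (b^2 - 2*b*h - 15*h^2)/(b - 4*h)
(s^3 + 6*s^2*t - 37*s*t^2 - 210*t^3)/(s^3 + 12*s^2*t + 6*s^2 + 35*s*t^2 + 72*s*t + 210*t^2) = (s - 6*t)/(s + 6)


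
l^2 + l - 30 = (l - 5)*(l + 6)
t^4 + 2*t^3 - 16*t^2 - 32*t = t*(t - 4)*(t + 2)*(t + 4)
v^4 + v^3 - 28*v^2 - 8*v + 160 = (v - 4)*(v + 5)*(v - 2*sqrt(2))*(v + 2*sqrt(2))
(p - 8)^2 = p^2 - 16*p + 64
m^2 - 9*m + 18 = (m - 6)*(m - 3)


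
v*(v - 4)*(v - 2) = v^3 - 6*v^2 + 8*v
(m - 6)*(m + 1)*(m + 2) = m^3 - 3*m^2 - 16*m - 12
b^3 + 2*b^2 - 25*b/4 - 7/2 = (b - 2)*(b + 1/2)*(b + 7/2)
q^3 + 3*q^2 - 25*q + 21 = (q - 3)*(q - 1)*(q + 7)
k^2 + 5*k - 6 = (k - 1)*(k + 6)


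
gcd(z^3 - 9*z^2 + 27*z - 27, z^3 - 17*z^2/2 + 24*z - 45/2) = z^2 - 6*z + 9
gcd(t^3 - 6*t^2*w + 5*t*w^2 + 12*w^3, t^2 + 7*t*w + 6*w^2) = t + w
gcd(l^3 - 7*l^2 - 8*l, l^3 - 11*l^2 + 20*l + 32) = l^2 - 7*l - 8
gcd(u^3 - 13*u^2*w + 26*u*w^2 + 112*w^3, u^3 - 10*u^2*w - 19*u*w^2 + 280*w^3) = u^2 - 15*u*w + 56*w^2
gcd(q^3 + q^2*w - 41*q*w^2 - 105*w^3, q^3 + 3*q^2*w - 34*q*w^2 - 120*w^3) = q + 5*w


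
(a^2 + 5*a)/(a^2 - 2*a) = (a + 5)/(a - 2)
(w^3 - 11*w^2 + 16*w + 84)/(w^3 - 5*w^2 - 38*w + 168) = (w^2 - 4*w - 12)/(w^2 + 2*w - 24)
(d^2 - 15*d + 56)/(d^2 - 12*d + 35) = (d - 8)/(d - 5)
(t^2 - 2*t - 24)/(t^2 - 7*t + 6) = (t + 4)/(t - 1)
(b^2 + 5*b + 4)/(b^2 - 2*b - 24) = (b + 1)/(b - 6)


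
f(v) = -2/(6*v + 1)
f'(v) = 12/(6*v + 1)^2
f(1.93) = -0.16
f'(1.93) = 0.08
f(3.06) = -0.10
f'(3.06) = 0.03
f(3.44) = -0.09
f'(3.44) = 0.03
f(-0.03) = -2.44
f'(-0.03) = 17.85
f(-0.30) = 2.50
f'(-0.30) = 18.75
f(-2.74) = 0.13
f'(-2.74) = 0.05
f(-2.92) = 0.12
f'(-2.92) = 0.04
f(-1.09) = 0.36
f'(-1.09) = 0.39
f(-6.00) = 0.06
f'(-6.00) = 0.01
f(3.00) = -0.11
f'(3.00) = 0.03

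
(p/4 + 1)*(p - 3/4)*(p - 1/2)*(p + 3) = p^4/4 + 23*p^3/16 + 29*p^2/32 - 99*p/32 + 9/8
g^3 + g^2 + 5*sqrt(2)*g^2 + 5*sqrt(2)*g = g*(g + 1)*(g + 5*sqrt(2))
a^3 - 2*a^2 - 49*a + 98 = (a - 7)*(a - 2)*(a + 7)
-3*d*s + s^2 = s*(-3*d + s)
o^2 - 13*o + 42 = (o - 7)*(o - 6)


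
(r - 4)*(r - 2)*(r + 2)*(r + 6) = r^4 + 2*r^3 - 28*r^2 - 8*r + 96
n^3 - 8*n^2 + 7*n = n*(n - 7)*(n - 1)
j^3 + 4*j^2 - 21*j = j*(j - 3)*(j + 7)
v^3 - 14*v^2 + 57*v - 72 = (v - 8)*(v - 3)^2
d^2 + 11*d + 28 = (d + 4)*(d + 7)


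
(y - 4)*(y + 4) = y^2 - 16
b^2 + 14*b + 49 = (b + 7)^2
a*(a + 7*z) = a^2 + 7*a*z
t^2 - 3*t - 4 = (t - 4)*(t + 1)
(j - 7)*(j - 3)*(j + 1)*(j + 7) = j^4 - 2*j^3 - 52*j^2 + 98*j + 147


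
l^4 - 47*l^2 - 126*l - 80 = (l - 8)*(l + 1)*(l + 2)*(l + 5)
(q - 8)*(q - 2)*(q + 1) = q^3 - 9*q^2 + 6*q + 16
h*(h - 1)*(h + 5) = h^3 + 4*h^2 - 5*h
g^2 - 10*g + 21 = (g - 7)*(g - 3)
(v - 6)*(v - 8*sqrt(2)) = v^2 - 8*sqrt(2)*v - 6*v + 48*sqrt(2)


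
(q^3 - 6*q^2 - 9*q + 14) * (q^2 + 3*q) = q^5 - 3*q^4 - 27*q^3 - 13*q^2 + 42*q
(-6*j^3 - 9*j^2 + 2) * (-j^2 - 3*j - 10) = 6*j^5 + 27*j^4 + 87*j^3 + 88*j^2 - 6*j - 20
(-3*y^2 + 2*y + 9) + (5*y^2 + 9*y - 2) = 2*y^2 + 11*y + 7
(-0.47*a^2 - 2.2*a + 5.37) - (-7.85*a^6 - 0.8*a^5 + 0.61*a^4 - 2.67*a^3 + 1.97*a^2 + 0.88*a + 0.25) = 7.85*a^6 + 0.8*a^5 - 0.61*a^4 + 2.67*a^3 - 2.44*a^2 - 3.08*a + 5.12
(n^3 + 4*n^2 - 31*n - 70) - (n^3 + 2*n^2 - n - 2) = 2*n^2 - 30*n - 68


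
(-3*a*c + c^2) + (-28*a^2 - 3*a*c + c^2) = -28*a^2 - 6*a*c + 2*c^2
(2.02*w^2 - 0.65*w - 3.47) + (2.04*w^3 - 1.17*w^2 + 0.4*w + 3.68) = 2.04*w^3 + 0.85*w^2 - 0.25*w + 0.21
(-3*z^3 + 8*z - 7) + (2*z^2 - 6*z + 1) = -3*z^3 + 2*z^2 + 2*z - 6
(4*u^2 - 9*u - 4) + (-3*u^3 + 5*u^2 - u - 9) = -3*u^3 + 9*u^2 - 10*u - 13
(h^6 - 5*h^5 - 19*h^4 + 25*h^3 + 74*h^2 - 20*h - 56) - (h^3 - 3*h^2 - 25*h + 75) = h^6 - 5*h^5 - 19*h^4 + 24*h^3 + 77*h^2 + 5*h - 131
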